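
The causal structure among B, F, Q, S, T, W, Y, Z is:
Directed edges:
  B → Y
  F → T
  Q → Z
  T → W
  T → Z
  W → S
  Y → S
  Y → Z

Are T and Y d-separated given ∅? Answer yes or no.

Bayes-Ball from T | ∅ reaches {F,S,W,Z}.
Y ∉ reach(T|∅) ⇒ T ⊥ Y | ∅.

Yes — T ⊥ Y | ∅.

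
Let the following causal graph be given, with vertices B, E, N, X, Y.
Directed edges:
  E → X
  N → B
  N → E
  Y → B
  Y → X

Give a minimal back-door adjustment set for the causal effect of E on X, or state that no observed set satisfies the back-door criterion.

desc(E)\{E}={X}; candidates ⊆ {B,N,Y}.
∅: E⊥X given ∅ in G with E→· removed — back-door holds.

E→X: minimal back-door set ∅.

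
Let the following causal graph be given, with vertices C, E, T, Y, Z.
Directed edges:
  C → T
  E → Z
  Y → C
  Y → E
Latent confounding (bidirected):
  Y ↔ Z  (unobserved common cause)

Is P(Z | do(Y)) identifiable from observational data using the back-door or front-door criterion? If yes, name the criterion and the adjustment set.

P(Z|do(Y)): frontdoor, adjust for {E}.

desc(Y)\{Y}={C,E,T,Z}; candidates ⊆ {—}.
Y↔Z: latent back-door arc(s) into Y.
size 0: {}; under {} Y still reaches {Z} ∋ Z.
Y↔Z cannot be blocked by any observed set — no back-door set.
{E}: (i) intercepts every directed Y→Z path; (ii) no back-door Y→{E}; (iii) {Y} blocks every back-door {E}→Z. Front-door holds.
P(Z|do(Y)) = Σ_{E} P(E|Y) Σ_{Y'} P(Z|E,Y')P(Y').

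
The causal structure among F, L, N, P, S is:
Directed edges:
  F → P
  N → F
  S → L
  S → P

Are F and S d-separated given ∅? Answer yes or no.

Yes — F ⊥ S | ∅.

Bayes-Ball from F | ∅ reaches {N,P}.
S ∉ reach(F|∅) ⇒ F ⊥ S | ∅.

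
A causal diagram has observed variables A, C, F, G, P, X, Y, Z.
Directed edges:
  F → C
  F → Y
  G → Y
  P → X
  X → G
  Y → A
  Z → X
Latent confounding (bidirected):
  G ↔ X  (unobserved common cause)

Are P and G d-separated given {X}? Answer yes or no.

No — P and G are d-connected given {X}.

Bayes-Ball from P | {X} reaches {A,G,Y,Z}.
G ∈ reach(P|{X}) ⇒ P ⊥̸ G | {X}.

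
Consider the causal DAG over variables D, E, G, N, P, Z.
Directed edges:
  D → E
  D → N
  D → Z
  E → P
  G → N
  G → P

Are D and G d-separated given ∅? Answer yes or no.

Bayes-Ball from D | ∅ reaches {E,N,P,Z}.
G ∉ reach(D|∅) ⇒ D ⊥ G | ∅.

Yes — D ⊥ G | ∅.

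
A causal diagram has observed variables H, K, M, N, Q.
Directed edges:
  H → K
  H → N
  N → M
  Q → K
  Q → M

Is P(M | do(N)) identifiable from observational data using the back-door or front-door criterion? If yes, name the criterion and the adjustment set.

P(M|do(N)): backdoor, adjust for ∅.

desc(N)\{N}={M}; candidates ⊆ {H,K,Q}.
∅: N⊥M given ∅ in G with N→· removed — back-door holds.
P(M|do(N)) = P(M|N) — no adjustment needed.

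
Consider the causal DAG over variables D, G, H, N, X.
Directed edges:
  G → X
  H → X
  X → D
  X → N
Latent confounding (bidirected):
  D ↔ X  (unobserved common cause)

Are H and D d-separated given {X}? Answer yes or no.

No — H and D are d-connected given {X}.

Bayes-Ball from H | {X} reaches {D,G}.
D ∈ reach(H|{X}) ⇒ H ⊥̸ D | {X}.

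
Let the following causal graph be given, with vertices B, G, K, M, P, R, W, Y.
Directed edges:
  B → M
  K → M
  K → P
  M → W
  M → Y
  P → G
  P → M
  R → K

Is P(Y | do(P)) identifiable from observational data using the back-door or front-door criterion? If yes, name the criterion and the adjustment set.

desc(P)\{P}={G,M,W,Y}; candidates ⊆ {B,K,R}.
size 0: {}; under {} P still reaches {K,M,R,W,Y} ∋ Y.
{K}: P⊥Y given {K} in G with P→· removed — back-door holds.
P(Y|do(P)) = Σ_{K} P(Y|P,K)·P(K).

P(Y|do(P)): backdoor, adjust for {K}.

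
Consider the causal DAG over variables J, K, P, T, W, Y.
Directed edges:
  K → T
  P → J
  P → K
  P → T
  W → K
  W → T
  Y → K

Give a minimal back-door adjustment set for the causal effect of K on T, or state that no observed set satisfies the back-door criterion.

K→T: minimal back-door set {P, W}.

desc(K)\{K}={T}; candidates ⊆ {J,P,W,Y}.
size 0: {}; under {} K still reaches {J,P,T,W,Y} ∋ T.
size 1: {J}, {P}, {W} …(+1); under {J} K still reaches {P,T,W,Y} ∋ T.
{P,W}: K⊥T given {P,W} in G with K→· removed — back-door holds.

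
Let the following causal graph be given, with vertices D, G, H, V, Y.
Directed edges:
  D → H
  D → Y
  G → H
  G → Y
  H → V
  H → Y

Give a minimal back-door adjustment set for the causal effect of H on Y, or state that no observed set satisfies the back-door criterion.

desc(H)\{H}={V,Y}; candidates ⊆ {D,G}.
size 0: {}; under {} H still reaches {D,G,Y} ∋ Y.
size 1: {D}, {G}; under {D} H still reaches {G,Y} ∋ Y.
{D,G}: H⊥Y given {D,G} in G with H→· removed — back-door holds.

H→Y: minimal back-door set {D, G}.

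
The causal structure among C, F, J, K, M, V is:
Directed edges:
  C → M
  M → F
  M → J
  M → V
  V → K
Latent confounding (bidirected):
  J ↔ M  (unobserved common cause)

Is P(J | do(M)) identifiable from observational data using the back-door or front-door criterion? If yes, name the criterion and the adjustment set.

P(J|do(M)): not identifiable (no BD/FD set).

desc(M)\{M}={F,J,K,V}; candidates ⊆ {C}.
M↔J: latent back-door arc(s) into M.
size 0: {}; under {} M still reaches {C,J} ∋ J.
size 1: {C}; under {C} M still reaches {J} ∋ J.
M↔J cannot be blocked by any observed set — no back-door set.
No mediator lies on a directed M→…→J path.
Neither criterion identifies P(J|do(M)) in this graph.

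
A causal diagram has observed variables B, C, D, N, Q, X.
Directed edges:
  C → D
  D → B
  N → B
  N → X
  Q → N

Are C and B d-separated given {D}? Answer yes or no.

Yes — C ⊥ B | {D}.

Bayes-Ball from C | {D} reaches ∅.
B ∉ reach(C|{D}) ⇒ C ⊥ B | {D}.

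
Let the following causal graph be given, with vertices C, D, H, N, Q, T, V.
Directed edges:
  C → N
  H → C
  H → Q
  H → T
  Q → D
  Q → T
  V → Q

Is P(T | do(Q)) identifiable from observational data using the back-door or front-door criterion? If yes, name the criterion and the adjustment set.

P(T|do(Q)): backdoor, adjust for {H}.

desc(Q)\{Q}={D,T}; candidates ⊆ {C,H,N,V}.
size 0: {}; under {} Q still reaches {C,H,N,T,V} ∋ T.
{H}: Q⊥T given {H} in G with Q→· removed — back-door holds.
P(T|do(Q)) = Σ_{H} P(T|Q,H)·P(H).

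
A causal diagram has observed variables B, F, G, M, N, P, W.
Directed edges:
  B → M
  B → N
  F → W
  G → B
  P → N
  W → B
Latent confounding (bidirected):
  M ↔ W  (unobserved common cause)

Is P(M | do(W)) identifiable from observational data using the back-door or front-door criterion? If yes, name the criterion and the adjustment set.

desc(W)\{W}={B,M,N}; candidates ⊆ {F,G,P}.
W↔M: latent back-door arc(s) into W.
size 0: {}; under {} W still reaches {F,M} ∋ M.
size 1: {F}, {G}, {P}; under {F} W still reaches {M} ∋ M.
size 2: {F,G}, {F,P}, {G,P}; under {F,G} W still reaches {M} ∋ M.
W↔M cannot be blocked by any observed set — no back-door set.
{B}: (i) intercepts every directed W→M path; (ii) no back-door W→{B}; (iii) {W} blocks every back-door {B}→M. Front-door holds.
P(M|do(W)) = Σ_{B} P(B|W) Σ_{W'} P(M|B,W')P(W').

P(M|do(W)): frontdoor, adjust for {B}.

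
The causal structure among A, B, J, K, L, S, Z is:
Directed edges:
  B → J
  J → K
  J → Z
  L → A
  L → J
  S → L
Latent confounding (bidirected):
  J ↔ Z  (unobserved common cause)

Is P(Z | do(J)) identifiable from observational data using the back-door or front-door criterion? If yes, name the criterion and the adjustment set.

P(Z|do(J)): not identifiable (no BD/FD set).

desc(J)\{J}={K,Z}; candidates ⊆ {A,B,L,S}.
J↔Z: latent back-door arc(s) into J.
size 0: {}; under {} J still reaches {A,B,L,S,Z} ∋ Z.
size 1: {A}, {B}, {L} …(+1); under {A} J still reaches {B,L,S,Z} ∋ Z.
size 2: {A,B}, {A,L}, {A,S} …(+3); under {A,B} J still reaches {L,S,Z} ∋ Z.
J↔Z cannot be blocked by any observed set — no back-door set.
No mediator lies on a directed J→…→Z path.
Neither criterion identifies P(Z|do(J)) in this graph.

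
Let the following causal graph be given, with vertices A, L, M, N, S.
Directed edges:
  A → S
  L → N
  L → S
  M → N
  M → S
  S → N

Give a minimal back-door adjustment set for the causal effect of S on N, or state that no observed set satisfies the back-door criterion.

desc(S)\{S}={N}; candidates ⊆ {A,L,M}.
size 0: {}; under {} S still reaches {A,L,M,N} ∋ N.
size 1: {A}, {L}, {M}; under {A} S still reaches {L,M,N} ∋ N.
{L,M}: S⊥N given {L,M} in G with S→· removed — back-door holds.

S→N: minimal back-door set {L, M}.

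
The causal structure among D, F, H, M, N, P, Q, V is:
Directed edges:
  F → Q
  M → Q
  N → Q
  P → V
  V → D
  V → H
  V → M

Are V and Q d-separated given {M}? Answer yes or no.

Bayes-Ball from V | {M} reaches {D,H,P}.
Q ∉ reach(V|{M}) ⇒ V ⊥ Q | {M}.

Yes — V ⊥ Q | {M}.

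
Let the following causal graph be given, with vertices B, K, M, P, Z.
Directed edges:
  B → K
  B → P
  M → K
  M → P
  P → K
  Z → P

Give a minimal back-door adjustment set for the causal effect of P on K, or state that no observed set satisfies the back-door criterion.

P→K: minimal back-door set {B, M}.

desc(P)\{P}={K}; candidates ⊆ {B,M,Z}.
size 0: {}; under {} P still reaches {B,K,M,Z} ∋ K.
size 1: {B}, {M}, {Z}; under {B} P still reaches {K,M,Z} ∋ K.
{B,M}: P⊥K given {B,M} in G with P→· removed — back-door holds.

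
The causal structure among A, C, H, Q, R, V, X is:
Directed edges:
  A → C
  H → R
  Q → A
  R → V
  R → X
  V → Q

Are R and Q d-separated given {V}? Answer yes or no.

Yes — R ⊥ Q | {V}.

Bayes-Ball from R | {V} reaches {H,X}.
Q ∉ reach(R|{V}) ⇒ R ⊥ Q | {V}.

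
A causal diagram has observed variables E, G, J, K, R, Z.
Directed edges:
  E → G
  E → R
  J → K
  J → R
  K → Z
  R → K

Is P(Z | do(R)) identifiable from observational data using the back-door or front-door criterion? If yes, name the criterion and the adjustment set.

desc(R)\{R}={K,Z}; candidates ⊆ {E,G,J}.
size 0: {}; under {} R still reaches {E,G,J,K,Z} ∋ Z.
{J}: R⊥Z given {J} in G with R→· removed — back-door holds.
P(Z|do(R)) = Σ_{J} P(Z|R,J)·P(J).

P(Z|do(R)): backdoor, adjust for {J}.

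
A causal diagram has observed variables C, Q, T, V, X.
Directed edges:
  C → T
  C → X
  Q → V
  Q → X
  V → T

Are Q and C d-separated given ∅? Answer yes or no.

Yes — Q ⊥ C | ∅.

Bayes-Ball from Q | ∅ reaches {T,V,X}.
C ∉ reach(Q|∅) ⇒ Q ⊥ C | ∅.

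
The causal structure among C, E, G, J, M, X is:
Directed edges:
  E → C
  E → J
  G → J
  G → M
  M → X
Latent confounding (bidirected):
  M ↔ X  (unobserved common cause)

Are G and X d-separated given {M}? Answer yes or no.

No — G and X are d-connected given {M}.

Bayes-Ball from G | {M} reaches {J,X}.
X ∈ reach(G|{M}) ⇒ G ⊥̸ X | {M}.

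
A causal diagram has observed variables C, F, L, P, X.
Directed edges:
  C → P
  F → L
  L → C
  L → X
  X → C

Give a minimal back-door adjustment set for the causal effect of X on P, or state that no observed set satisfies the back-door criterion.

X→P: minimal back-door set {L}.

desc(X)\{X}={C,P}; candidates ⊆ {F,L}.
size 0: {}; under {} X still reaches {C,F,L,P} ∋ P.
{L}: X⊥P given {L} in G with X→· removed — back-door holds.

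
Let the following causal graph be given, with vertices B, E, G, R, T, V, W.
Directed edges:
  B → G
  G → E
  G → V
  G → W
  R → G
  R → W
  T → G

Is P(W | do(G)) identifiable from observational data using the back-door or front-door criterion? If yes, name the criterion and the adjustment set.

desc(G)\{G}={E,V,W}; candidates ⊆ {B,R,T}.
size 0: {}; under {} G still reaches {B,R,T,W} ∋ W.
{R}: G⊥W given {R} in G with G→· removed — back-door holds.
P(W|do(G)) = Σ_{R} P(W|G,R)·P(R).

P(W|do(G)): backdoor, adjust for {R}.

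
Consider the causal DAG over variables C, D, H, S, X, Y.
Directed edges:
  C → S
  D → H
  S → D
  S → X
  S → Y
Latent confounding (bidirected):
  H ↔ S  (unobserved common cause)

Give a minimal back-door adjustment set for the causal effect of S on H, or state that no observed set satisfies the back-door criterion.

S→H: no observed back-door set.

desc(S)\{S}={D,H,X,Y}; candidates ⊆ {C}.
S↔H: latent back-door arc(s) into S.
size 0: {}; under {} S still reaches {C,H} ∋ H.
size 1: {C}; under {C} S still reaches {H} ∋ H.
S↔H cannot be blocked by any observed set — no back-door set.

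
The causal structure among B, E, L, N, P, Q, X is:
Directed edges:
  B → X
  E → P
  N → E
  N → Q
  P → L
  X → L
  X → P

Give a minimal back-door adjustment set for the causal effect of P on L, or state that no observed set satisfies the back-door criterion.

desc(P)\{P}={L}; candidates ⊆ {B,E,N,Q,X}.
size 0: {}; under {} P still reaches {B,E,L,N,Q,X} ∋ L.
{X}: P⊥L given {X} in G with P→· removed — back-door holds.

P→L: minimal back-door set {X}.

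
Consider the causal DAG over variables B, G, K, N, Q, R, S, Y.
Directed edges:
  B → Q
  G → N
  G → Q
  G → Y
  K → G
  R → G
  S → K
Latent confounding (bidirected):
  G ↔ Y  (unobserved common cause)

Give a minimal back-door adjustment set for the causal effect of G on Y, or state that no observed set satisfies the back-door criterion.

desc(G)\{G}={N,Q,Y}; candidates ⊆ {B,K,R,S}.
G↔Y: latent back-door arc(s) into G.
size 0: {}; under {} G still reaches {K,R,S,Y} ∋ Y.
size 1: {B}, {K}, {R} …(+1); under {B} G still reaches {K,R,S,Y} ∋ Y.
size 2: {B,K}, {B,R}, {B,S} …(+3); under {B,K} G still reaches {R,Y} ∋ Y.
G↔Y cannot be blocked by any observed set — no back-door set.

G→Y: no observed back-door set.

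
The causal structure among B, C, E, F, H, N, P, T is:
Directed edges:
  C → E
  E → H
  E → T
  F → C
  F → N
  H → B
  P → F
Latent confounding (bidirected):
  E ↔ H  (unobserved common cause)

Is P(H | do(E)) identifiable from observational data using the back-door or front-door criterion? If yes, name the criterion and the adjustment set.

P(H|do(E)): not identifiable (no BD/FD set).

desc(E)\{E}={B,H,T}; candidates ⊆ {C,F,N,P}.
E↔H: latent back-door arc(s) into E.
size 0: {}; under {} E still reaches {B,C,F,H,N,P} ∋ H.
size 1: {C}, {F}, {N} …(+1); under {C} E still reaches {B,H} ∋ H.
size 2: {C,F}, {C,N}, {C,P} …(+3); under {C,F} E still reaches {B,H} ∋ H.
E↔H cannot be blocked by any observed set — no back-door set.
No mediator lies on a directed E→…→H path.
Neither criterion identifies P(H|do(E)) in this graph.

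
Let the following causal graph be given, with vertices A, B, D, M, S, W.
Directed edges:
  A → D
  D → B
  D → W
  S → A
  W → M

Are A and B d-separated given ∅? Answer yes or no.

Bayes-Ball from A | ∅ reaches {B,D,M,S,W}.
B ∈ reach(A|∅) ⇒ A ⊥̸ B | ∅.

No — A and B are d-connected given ∅.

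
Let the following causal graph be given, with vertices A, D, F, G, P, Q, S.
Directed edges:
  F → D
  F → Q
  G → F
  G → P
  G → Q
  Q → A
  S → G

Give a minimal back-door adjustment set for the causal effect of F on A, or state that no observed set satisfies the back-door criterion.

F→A: minimal back-door set {G}.

desc(F)\{F}={A,D,Q}; candidates ⊆ {G,P,S}.
size 0: {}; under {} F still reaches {A,G,P,Q,S} ∋ A.
{G}: F⊥A given {G} in G with F→· removed — back-door holds.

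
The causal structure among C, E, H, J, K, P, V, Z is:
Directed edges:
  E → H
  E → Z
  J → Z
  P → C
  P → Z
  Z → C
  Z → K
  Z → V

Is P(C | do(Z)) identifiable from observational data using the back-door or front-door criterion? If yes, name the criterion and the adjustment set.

P(C|do(Z)): backdoor, adjust for {P}.

desc(Z)\{Z}={C,K,V}; candidates ⊆ {E,H,J,P}.
size 0: {}; under {} Z still reaches {C,E,H,J,P} ∋ C.
{P}: Z⊥C given {P} in G with Z→· removed — back-door holds.
P(C|do(Z)) = Σ_{P} P(C|Z,P)·P(P).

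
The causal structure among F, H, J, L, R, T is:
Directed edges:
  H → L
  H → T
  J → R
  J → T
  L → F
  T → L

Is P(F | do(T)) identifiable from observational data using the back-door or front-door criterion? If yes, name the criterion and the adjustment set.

P(F|do(T)): backdoor, adjust for {H}.

desc(T)\{T}={F,L}; candidates ⊆ {H,J,R}.
size 0: {}; under {} T still reaches {F,H,J,L,R} ∋ F.
{H}: T⊥F given {H} in G with T→· removed — back-door holds.
P(F|do(T)) = Σ_{H} P(F|T,H)·P(H).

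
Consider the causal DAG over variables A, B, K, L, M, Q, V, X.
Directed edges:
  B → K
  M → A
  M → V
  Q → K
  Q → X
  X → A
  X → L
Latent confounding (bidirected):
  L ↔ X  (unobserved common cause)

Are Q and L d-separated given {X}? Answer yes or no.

Bayes-Ball from Q | {X} reaches {K,L}.
L ∈ reach(Q|{X}) ⇒ Q ⊥̸ L | {X}.

No — Q and L are d-connected given {X}.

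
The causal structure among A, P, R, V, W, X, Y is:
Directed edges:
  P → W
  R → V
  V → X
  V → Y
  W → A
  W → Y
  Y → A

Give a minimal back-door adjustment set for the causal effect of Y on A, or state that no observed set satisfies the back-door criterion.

Y→A: minimal back-door set {W}.

desc(Y)\{Y}={A}; candidates ⊆ {P,R,V,W,X}.
size 0: {}; under {} Y still reaches {A,P,R,V,W,X} ∋ A.
{W}: Y⊥A given {W} in G with Y→· removed — back-door holds.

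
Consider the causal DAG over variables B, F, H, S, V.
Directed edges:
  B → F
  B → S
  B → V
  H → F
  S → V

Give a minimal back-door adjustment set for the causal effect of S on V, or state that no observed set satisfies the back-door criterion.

S→V: minimal back-door set {B}.

desc(S)\{S}={V}; candidates ⊆ {B,F,H}.
size 0: {}; under {} S still reaches {B,F,V} ∋ V.
{B}: S⊥V given {B} in G with S→· removed — back-door holds.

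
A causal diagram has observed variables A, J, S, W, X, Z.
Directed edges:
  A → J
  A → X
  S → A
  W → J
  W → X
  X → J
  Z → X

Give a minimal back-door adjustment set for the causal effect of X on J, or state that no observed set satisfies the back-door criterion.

X→J: minimal back-door set {A, W}.

desc(X)\{X}={J}; candidates ⊆ {A,S,W,Z}.
size 0: {}; under {} X still reaches {A,J,S,W,Z} ∋ J.
size 1: {A}, {S}, {W} …(+1); under {A} X still reaches {J,W,Z} ∋ J.
{A,W}: X⊥J given {A,W} in G with X→· removed — back-door holds.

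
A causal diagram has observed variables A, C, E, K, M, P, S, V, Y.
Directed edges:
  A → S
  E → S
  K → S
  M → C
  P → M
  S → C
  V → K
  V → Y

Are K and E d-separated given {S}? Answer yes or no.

Bayes-Ball from K | {S} reaches {A,E,V,Y}.
E ∈ reach(K|{S}) ⇒ K ⊥̸ E | {S}.

No — K and E are d-connected given {S}.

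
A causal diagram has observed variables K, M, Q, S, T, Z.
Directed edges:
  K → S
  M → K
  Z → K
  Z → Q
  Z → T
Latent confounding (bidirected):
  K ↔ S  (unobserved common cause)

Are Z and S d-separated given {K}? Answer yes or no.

No — Z and S are d-connected given {K}.

Bayes-Ball from Z | {K} reaches {M,Q,S,T}.
S ∈ reach(Z|{K}) ⇒ Z ⊥̸ S | {K}.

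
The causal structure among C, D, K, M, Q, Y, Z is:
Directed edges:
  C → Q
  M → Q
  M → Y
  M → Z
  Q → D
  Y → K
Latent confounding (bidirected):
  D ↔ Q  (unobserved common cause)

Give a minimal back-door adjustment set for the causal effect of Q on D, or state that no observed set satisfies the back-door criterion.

desc(Q)\{Q}={D}; candidates ⊆ {C,K,M,Y,Z}.
Q↔D: latent back-door arc(s) into Q.
size 0: {}; under {} Q still reaches {C,D,K,M,Y,Z} ∋ D.
size 1: {C}, {K}, {M} …(+2); under {C} Q still reaches {D,K,M,Y,Z} ∋ D.
size 2: {C,K}, {C,M}, {C,Y} …(+7); under {C,K} Q still reaches {D,M,Y,Z} ∋ D.
Q↔D cannot be blocked by any observed set — no back-door set.

Q→D: no observed back-door set.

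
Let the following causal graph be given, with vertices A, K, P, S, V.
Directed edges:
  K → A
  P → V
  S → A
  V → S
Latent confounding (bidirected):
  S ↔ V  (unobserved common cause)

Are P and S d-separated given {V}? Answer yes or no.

Bayes-Ball from P | {V} reaches {A,S}.
S ∈ reach(P|{V}) ⇒ P ⊥̸ S | {V}.

No — P and S are d-connected given {V}.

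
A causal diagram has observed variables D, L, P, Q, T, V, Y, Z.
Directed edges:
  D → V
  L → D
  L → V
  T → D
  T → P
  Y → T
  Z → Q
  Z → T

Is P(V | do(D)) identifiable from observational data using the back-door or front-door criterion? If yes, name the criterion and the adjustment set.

P(V|do(D)): backdoor, adjust for {L}.

desc(D)\{D}={V}; candidates ⊆ {L,P,Q,T,Y,Z}.
size 0: {}; under {} D still reaches {L,P,Q,T,V,Y,Z} ∋ V.
{L}: D⊥V given {L} in G with D→· removed — back-door holds.
P(V|do(D)) = Σ_{L} P(V|D,L)·P(L).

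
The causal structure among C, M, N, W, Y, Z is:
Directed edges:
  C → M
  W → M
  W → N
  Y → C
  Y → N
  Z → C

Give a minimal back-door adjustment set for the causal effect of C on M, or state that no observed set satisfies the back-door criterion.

desc(C)\{C}={M}; candidates ⊆ {N,W,Y,Z}.
∅: C⊥M given ∅ in G with C→· removed — back-door holds.

C→M: minimal back-door set ∅.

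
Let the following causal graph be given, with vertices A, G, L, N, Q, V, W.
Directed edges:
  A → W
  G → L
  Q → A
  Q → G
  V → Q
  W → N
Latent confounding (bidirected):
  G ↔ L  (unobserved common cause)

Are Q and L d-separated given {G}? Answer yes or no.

Bayes-Ball from Q | {G} reaches {A,L,N,V,W}.
L ∈ reach(Q|{G}) ⇒ Q ⊥̸ L | {G}.

No — Q and L are d-connected given {G}.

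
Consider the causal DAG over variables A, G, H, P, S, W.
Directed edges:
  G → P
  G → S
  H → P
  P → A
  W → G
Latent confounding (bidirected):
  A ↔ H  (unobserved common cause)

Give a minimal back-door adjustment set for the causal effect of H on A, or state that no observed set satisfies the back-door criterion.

desc(H)\{H}={A,P}; candidates ⊆ {G,S,W}.
H↔A: latent back-door arc(s) into H.
size 0: {}; under {} H still reaches {A} ∋ A.
size 1: {G}, {S}, {W}; under {G} H still reaches {A} ∋ A.
size 2: {G,S}, {G,W}, {S,W}; under {G,S} H still reaches {A} ∋ A.
H↔A cannot be blocked by any observed set — no back-door set.

H→A: no observed back-door set.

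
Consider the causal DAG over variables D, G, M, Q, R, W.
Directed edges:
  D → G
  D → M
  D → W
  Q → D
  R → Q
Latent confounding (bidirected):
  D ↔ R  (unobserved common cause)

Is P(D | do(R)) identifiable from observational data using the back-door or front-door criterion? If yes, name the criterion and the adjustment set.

desc(R)\{R}={D,G,M,Q,W}; candidates ⊆ {—}.
R↔D: latent back-door arc(s) into R.
size 0: {}; under {} R still reaches {D,G,M,W} ∋ D.
R↔D cannot be blocked by any observed set — no back-door set.
{Q}: (i) intercepts every directed R→D path; (ii) no back-door R→{Q}; (iii) {R} blocks every back-door {Q}→D. Front-door holds.
P(D|do(R)) = Σ_{Q} P(Q|R) Σ_{R'} P(D|Q,R')P(R').

P(D|do(R)): frontdoor, adjust for {Q}.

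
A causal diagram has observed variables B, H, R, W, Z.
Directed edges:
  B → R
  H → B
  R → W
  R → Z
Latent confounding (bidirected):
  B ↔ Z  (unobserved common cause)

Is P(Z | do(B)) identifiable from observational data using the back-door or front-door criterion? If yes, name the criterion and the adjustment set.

desc(B)\{B}={R,W,Z}; candidates ⊆ {H}.
B↔Z: latent back-door arc(s) into B.
size 0: {}; under {} B still reaches {H,Z} ∋ Z.
size 1: {H}; under {H} B still reaches {Z} ∋ Z.
B↔Z cannot be blocked by any observed set — no back-door set.
{R}: (i) intercepts every directed B→Z path; (ii) no back-door B→{R}; (iii) {B} blocks every back-door {R}→Z. Front-door holds.
P(Z|do(B)) = Σ_{R} P(R|B) Σ_{B'} P(Z|R,B')P(B').

P(Z|do(B)): frontdoor, adjust for {R}.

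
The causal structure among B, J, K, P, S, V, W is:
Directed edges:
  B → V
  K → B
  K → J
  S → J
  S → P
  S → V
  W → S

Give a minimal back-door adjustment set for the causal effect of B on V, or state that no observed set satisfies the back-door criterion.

desc(B)\{B}={V}; candidates ⊆ {J,K,P,S,W}.
∅: B⊥V given ∅ in G with B→· removed — back-door holds.

B→V: minimal back-door set ∅.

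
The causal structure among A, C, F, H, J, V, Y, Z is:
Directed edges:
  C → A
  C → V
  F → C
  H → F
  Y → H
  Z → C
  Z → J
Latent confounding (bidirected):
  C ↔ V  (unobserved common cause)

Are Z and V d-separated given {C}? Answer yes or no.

Bayes-Ball from Z | {C} reaches {F,H,J,V,Y}.
V ∈ reach(Z|{C}) ⇒ Z ⊥̸ V | {C}.

No — Z and V are d-connected given {C}.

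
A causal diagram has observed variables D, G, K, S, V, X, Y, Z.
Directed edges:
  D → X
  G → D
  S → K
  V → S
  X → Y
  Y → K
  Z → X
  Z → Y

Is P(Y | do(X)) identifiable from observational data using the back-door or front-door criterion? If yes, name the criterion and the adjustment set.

desc(X)\{X}={K,Y}; candidates ⊆ {D,G,S,V,Z}.
size 0: {}; under {} X still reaches {D,G,K,Y,Z} ∋ Y.
{Z}: X⊥Y given {Z} in G with X→· removed — back-door holds.
P(Y|do(X)) = Σ_{Z} P(Y|X,Z)·P(Z).

P(Y|do(X)): backdoor, adjust for {Z}.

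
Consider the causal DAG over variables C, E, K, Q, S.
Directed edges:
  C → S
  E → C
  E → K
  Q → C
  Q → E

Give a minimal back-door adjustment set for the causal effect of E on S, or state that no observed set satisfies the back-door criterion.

E→S: minimal back-door set {Q}.

desc(E)\{E}={C,K,S}; candidates ⊆ {Q}.
size 0: {}; under {} E still reaches {C,Q,S} ∋ S.
{Q}: E⊥S given {Q} in G with E→· removed — back-door holds.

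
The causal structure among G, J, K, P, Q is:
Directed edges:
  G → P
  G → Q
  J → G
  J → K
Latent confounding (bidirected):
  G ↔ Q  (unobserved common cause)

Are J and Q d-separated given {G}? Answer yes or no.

No — J and Q are d-connected given {G}.

Bayes-Ball from J | {G} reaches {K,Q}.
Q ∈ reach(J|{G}) ⇒ J ⊥̸ Q | {G}.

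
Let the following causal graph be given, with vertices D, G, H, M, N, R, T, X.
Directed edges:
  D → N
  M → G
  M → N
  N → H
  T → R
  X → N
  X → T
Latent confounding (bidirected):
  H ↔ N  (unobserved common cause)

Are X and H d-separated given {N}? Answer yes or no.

Bayes-Ball from X | {N} reaches {D,G,H,M,R,T}.
H ∈ reach(X|{N}) ⇒ X ⊥̸ H | {N}.

No — X and H are d-connected given {N}.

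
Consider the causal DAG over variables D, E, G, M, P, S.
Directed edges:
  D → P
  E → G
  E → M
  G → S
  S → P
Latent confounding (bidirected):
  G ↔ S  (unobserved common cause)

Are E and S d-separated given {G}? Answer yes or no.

No — E and S are d-connected given {G}.

Bayes-Ball from E | {G} reaches {M,P,S}.
S ∈ reach(E|{G}) ⇒ E ⊥̸ S | {G}.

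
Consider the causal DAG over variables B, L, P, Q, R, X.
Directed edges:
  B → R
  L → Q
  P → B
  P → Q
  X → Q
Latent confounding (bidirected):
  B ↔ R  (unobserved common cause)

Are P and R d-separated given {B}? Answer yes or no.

No — P and R are d-connected given {B}.

Bayes-Ball from P | {B} reaches {Q,R}.
R ∈ reach(P|{B}) ⇒ P ⊥̸ R | {B}.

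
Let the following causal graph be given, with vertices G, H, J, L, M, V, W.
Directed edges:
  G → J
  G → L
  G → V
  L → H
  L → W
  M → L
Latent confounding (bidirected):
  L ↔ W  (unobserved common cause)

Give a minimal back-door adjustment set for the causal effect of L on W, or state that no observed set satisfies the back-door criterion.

L→W: no observed back-door set.

desc(L)\{L}={H,W}; candidates ⊆ {G,J,M,V}.
L↔W: latent back-door arc(s) into L.
size 0: {}; under {} L still reaches {G,J,M,V,W} ∋ W.
size 1: {G}, {J}, {M} …(+1); under {G} L still reaches {M,W} ∋ W.
size 2: {G,J}, {G,M}, {G,V} …(+3); under {G,J} L still reaches {M,W} ∋ W.
L↔W cannot be blocked by any observed set — no back-door set.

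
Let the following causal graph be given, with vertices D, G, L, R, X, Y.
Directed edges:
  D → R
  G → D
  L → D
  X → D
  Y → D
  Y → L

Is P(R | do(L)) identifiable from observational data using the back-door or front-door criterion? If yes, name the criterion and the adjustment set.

desc(L)\{L}={D,R}; candidates ⊆ {G,X,Y}.
size 0: {}; under {} L still reaches {D,R,Y} ∋ R.
{Y}: L⊥R given {Y} in G with L→· removed — back-door holds.
P(R|do(L)) = Σ_{Y} P(R|L,Y)·P(Y).

P(R|do(L)): backdoor, adjust for {Y}.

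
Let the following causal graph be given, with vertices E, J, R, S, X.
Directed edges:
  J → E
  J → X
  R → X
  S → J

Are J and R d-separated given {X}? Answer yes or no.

No — J and R are d-connected given {X}.

Bayes-Ball from J | {X} reaches {E,R,S}.
R ∈ reach(J|{X}) ⇒ J ⊥̸ R | {X}.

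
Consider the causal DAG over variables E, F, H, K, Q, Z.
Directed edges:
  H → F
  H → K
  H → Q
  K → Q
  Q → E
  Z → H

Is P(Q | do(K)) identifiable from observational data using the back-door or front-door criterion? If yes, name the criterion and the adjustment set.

P(Q|do(K)): backdoor, adjust for {H}.

desc(K)\{K}={E,Q}; candidates ⊆ {F,H,Z}.
size 0: {}; under {} K still reaches {E,F,H,Q,Z} ∋ Q.
{H}: K⊥Q given {H} in G with K→· removed — back-door holds.
P(Q|do(K)) = Σ_{H} P(Q|K,H)·P(H).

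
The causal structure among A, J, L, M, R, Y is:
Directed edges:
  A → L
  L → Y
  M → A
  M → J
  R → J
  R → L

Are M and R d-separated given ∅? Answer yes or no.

Bayes-Ball from M | ∅ reaches {A,J,L,Y}.
R ∉ reach(M|∅) ⇒ M ⊥ R | ∅.

Yes — M ⊥ R | ∅.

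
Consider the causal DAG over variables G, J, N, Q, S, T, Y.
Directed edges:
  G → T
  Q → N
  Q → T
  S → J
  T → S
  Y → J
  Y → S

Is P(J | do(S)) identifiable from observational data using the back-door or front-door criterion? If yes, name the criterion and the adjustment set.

desc(S)\{S}={J}; candidates ⊆ {G,N,Q,T,Y}.
size 0: {}; under {} S still reaches {G,J,N,Q,T,Y} ∋ J.
{Y}: S⊥J given {Y} in G with S→· removed — back-door holds.
P(J|do(S)) = Σ_{Y} P(J|S,Y)·P(Y).

P(J|do(S)): backdoor, adjust for {Y}.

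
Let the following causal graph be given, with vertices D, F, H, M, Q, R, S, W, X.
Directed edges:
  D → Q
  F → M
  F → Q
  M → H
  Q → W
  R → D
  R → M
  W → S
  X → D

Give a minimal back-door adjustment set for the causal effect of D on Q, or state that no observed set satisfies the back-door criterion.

D→Q: minimal back-door set ∅.

desc(D)\{D}={Q,S,W}; candidates ⊆ {F,H,M,R,X}.
∅: D⊥Q given ∅ in G with D→· removed — back-door holds.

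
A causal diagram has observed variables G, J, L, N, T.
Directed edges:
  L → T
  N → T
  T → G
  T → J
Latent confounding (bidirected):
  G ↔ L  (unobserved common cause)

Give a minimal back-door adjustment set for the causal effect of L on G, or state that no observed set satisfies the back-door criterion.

desc(L)\{L}={G,J,T}; candidates ⊆ {N}.
L↔G: latent back-door arc(s) into L.
size 0: {}; under {} L still reaches {G} ∋ G.
size 1: {N}; under {N} L still reaches {G} ∋ G.
L↔G cannot be blocked by any observed set — no back-door set.

L→G: no observed back-door set.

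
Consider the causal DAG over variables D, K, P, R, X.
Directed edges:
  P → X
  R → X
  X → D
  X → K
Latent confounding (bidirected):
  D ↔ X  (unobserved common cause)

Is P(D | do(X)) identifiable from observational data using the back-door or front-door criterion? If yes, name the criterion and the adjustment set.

P(D|do(X)): not identifiable (no BD/FD set).

desc(X)\{X}={D,K}; candidates ⊆ {P,R}.
X↔D: latent back-door arc(s) into X.
size 0: {}; under {} X still reaches {D,P,R} ∋ D.
size 1: {P}, {R}; under {P} X still reaches {D,R} ∋ D.
size 2: {P,R}; under {P,R} X still reaches {D} ∋ D.
X↔D cannot be blocked by any observed set — no back-door set.
No mediator lies on a directed X→…→D path.
Neither criterion identifies P(D|do(X)) in this graph.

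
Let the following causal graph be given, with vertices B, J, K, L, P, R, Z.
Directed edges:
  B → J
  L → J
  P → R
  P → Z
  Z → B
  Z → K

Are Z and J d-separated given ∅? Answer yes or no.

No — Z and J are d-connected given ∅.

Bayes-Ball from Z | ∅ reaches {B,J,K,P,R}.
J ∈ reach(Z|∅) ⇒ Z ⊥̸ J | ∅.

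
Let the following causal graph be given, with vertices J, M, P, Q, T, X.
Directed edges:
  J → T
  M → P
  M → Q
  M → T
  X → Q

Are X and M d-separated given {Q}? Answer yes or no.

No — X and M are d-connected given {Q}.

Bayes-Ball from X | {Q} reaches {M,P,T}.
M ∈ reach(X|{Q}) ⇒ X ⊥̸ M | {Q}.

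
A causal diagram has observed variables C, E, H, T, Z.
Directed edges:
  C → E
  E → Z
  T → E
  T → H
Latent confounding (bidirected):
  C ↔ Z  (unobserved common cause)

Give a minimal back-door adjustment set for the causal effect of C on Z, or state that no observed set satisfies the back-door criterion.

desc(C)\{C}={E,Z}; candidates ⊆ {H,T}.
C↔Z: latent back-door arc(s) into C.
size 0: {}; under {} C still reaches {Z} ∋ Z.
size 1: {H}, {T}; under {H} C still reaches {Z} ∋ Z.
size 2: {H,T}; under {H,T} C still reaches {Z} ∋ Z.
C↔Z cannot be blocked by any observed set — no back-door set.

C→Z: no observed back-door set.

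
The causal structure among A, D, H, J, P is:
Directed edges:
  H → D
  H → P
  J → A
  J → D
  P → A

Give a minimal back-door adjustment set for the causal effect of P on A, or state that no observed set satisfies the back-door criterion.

P→A: minimal back-door set ∅.

desc(P)\{P}={A}; candidates ⊆ {D,H,J}.
∅: P⊥A given ∅ in G with P→· removed — back-door holds.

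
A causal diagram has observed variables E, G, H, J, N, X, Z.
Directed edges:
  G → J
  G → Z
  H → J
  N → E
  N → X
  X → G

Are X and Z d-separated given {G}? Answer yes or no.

Yes — X ⊥ Z | {G}.

Bayes-Ball from X | {G} reaches {E,N}.
Z ∉ reach(X|{G}) ⇒ X ⊥ Z | {G}.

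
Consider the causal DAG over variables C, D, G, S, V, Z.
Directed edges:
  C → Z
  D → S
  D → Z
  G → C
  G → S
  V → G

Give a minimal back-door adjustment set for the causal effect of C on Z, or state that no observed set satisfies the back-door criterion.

C→Z: minimal back-door set ∅.

desc(C)\{C}={Z}; candidates ⊆ {D,G,S,V}.
∅: C⊥Z given ∅ in G with C→· removed — back-door holds.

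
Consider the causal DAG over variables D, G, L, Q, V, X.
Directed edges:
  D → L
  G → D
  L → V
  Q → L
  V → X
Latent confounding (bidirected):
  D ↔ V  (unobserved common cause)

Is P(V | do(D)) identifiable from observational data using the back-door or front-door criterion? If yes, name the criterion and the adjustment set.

P(V|do(D)): frontdoor, adjust for {L}.

desc(D)\{D}={L,V,X}; candidates ⊆ {G,Q}.
D↔V: latent back-door arc(s) into D.
size 0: {}; under {} D still reaches {G,V,X} ∋ V.
size 1: {G}, {Q}; under {G} D still reaches {V,X} ∋ V.
size 2: {G,Q}; under {G,Q} D still reaches {V,X} ∋ V.
D↔V cannot be blocked by any observed set — no back-door set.
{L}: (i) intercepts every directed D→V path; (ii) no back-door D→{L}; (iii) {D} blocks every back-door {L}→V. Front-door holds.
P(V|do(D)) = Σ_{L} P(L|D) Σ_{D'} P(V|L,D')P(D').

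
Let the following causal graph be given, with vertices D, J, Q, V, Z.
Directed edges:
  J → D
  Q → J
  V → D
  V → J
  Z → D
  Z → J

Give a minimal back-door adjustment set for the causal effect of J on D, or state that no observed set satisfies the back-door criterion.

J→D: minimal back-door set {V, Z}.

desc(J)\{J}={D}; candidates ⊆ {Q,V,Z}.
size 0: {}; under {} J still reaches {D,Q,V,Z} ∋ D.
size 1: {Q}, {V}, {Z}; under {Q} J still reaches {D,V,Z} ∋ D.
{V,Z}: J⊥D given {V,Z} in G with J→· removed — back-door holds.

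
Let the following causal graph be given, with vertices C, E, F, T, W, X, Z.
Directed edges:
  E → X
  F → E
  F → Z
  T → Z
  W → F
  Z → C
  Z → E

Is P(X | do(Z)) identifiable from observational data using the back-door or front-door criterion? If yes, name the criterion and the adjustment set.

desc(Z)\{Z}={C,E,X}; candidates ⊆ {F,T,W}.
size 0: {}; under {} Z still reaches {E,F,T,W,X} ∋ X.
{F}: Z⊥X given {F} in G with Z→· removed — back-door holds.
P(X|do(Z)) = Σ_{F} P(X|Z,F)·P(F).

P(X|do(Z)): backdoor, adjust for {F}.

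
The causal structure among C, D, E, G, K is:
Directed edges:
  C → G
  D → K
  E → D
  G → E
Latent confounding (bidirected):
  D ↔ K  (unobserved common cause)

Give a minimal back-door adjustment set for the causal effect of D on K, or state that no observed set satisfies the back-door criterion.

D→K: no observed back-door set.

desc(D)\{D}={K}; candidates ⊆ {C,E,G}.
D↔K: latent back-door arc(s) into D.
size 0: {}; under {} D still reaches {C,E,G,K} ∋ K.
size 1: {C}, {E}, {G}; under {C} D still reaches {E,G,K} ∋ K.
size 2: {C,E}, {C,G}, {E,G}; under {C,E} D still reaches {K} ∋ K.
D↔K cannot be blocked by any observed set — no back-door set.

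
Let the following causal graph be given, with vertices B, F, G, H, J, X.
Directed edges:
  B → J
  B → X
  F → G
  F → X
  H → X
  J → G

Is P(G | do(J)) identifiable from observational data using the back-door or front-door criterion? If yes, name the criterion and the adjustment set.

P(G|do(J)): backdoor, adjust for ∅.

desc(J)\{J}={G}; candidates ⊆ {B,F,H,X}.
∅: J⊥G given ∅ in G with J→· removed — back-door holds.
P(G|do(J)) = P(G|J) — no adjustment needed.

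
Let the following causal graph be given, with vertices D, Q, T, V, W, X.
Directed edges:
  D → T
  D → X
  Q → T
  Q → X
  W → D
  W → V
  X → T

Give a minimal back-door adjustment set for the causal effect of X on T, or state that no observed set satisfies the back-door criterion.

desc(X)\{X}={T}; candidates ⊆ {D,Q,V,W}.
size 0: {}; under {} X still reaches {D,Q,T,V,W} ∋ T.
size 1: {D}, {Q}, {V} …(+1); under {D} X still reaches {Q,T} ∋ T.
{D,Q}: X⊥T given {D,Q} in G with X→· removed — back-door holds.

X→T: minimal back-door set {D, Q}.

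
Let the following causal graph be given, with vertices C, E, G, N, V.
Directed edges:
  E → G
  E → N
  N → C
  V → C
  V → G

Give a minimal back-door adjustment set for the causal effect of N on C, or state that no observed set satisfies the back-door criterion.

desc(N)\{N}={C}; candidates ⊆ {E,G,V}.
∅: N⊥C given ∅ in G with N→· removed — back-door holds.

N→C: minimal back-door set ∅.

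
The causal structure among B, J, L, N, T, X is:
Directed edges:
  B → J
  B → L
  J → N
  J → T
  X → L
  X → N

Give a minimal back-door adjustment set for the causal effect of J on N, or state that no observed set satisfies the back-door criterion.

J→N: minimal back-door set ∅.

desc(J)\{J}={N,T}; candidates ⊆ {B,L,X}.
∅: J⊥N given ∅ in G with J→· removed — back-door holds.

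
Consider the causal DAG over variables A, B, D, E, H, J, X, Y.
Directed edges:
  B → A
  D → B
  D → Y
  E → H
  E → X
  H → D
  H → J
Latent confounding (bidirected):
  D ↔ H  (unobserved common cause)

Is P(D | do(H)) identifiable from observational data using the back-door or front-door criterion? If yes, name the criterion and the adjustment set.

desc(H)\{H}={A,B,D,J,Y}; candidates ⊆ {E,X}.
H↔D: latent back-door arc(s) into H.
size 0: {}; under {} H still reaches {A,B,D,E,X,Y} ∋ D.
size 1: {E}, {X}; under {E} H still reaches {A,B,D,Y} ∋ D.
size 2: {E,X}; under {E,X} H still reaches {A,B,D,Y} ∋ D.
H↔D cannot be blocked by any observed set — no back-door set.
No mediator lies on a directed H→…→D path.
Neither criterion identifies P(D|do(H)) in this graph.

P(D|do(H)): not identifiable (no BD/FD set).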